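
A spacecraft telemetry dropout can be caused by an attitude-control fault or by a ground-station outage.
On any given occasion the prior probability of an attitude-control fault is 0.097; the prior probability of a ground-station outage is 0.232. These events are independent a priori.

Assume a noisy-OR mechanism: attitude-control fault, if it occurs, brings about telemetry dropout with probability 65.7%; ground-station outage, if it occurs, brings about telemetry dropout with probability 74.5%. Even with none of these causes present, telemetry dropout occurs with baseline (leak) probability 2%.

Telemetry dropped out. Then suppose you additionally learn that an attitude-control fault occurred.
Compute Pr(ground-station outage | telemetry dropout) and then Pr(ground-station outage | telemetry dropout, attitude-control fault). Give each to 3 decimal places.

Under noisy-OR, P(telemetry dropout | causes) = 1 − (1−0.02)·∏(1−qᵢ) over the active causes.
Weight on ground-station outage=true, given the evidence: 0.157143 + 0.020575 = 0.177718
Denominator P(telemetry dropout): 0.02×0.903×0.768 + 0.7501×0.903×0.232 + 0.66386×0.097×0.768 + 0.914284×0.097×0.232 = 0.241043
P(ground-station outage | telemetry dropout) = 0.177718/0.241043 ≈ 0.737

Now also conditioning on attitude-control fault=true:
Sum P(telemetry dropout|·) weighted by the priors over both values of ground-station outage:
  P(telemetry dropout | attitude-control fault) = 0.66386*0.768 + 0.914284*0.232
        = 0.509844 + 0.212114 = 0.721958
Configurations with ground-station outage contribute 0.212114, so
  P(ground-station outage | telemetry dropout, attitude-control fault) = 0.212114 / 0.721958 ≈ 0.294
Conditioning on attitude-control fault lowers the posterior on ground-station outage: the classic explaining-away effect in a common-effect structure.

Pr(ground-station outage | telemetry dropout) ≈ 0.737; Pr(ground-station outage | telemetry dropout, attitude-control fault) ≈ 0.294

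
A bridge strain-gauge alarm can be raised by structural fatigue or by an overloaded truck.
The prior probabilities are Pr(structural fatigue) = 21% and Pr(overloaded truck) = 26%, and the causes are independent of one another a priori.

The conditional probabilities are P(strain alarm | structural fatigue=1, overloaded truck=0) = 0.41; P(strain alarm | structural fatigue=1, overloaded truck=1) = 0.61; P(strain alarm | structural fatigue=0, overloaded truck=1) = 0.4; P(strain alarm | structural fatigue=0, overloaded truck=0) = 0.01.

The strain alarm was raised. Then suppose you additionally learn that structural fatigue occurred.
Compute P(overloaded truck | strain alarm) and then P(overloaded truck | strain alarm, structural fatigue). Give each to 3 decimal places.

For the numerator, keep only overloaded truck=true terms: 0.082160 + 0.033306 = 0.115466
The normalizing constant is 0.01×0.79×0.74 + 0.4×0.79×0.26 + 0.41×0.21×0.74 + 0.61×0.21×0.26 = 0.185026
P(overloaded truck | strain alarm) = 0.115466/0.185026 ≈ 0.624

Now condition on the additional information:
Enumerate both values of overloaded truck and weight by the priors:
  P(strain alarm | structural fatigue) = 0.41×0.74 + 0.61×0.26
        = 0.303400 + 0.158600 = 0.462000
The terms with overloaded truck present sum to 0.158600, so
  P(overloaded truck | strain alarm, structural fatigue) = 0.158600 / 0.462000 ≈ 0.343
This is intercausal reasoning (explaining away): once structural fatigue accounts for the strain alarm, overloaded truck becomes less likely.

P(overloaded truck | strain alarm) ≈ 0.624; P(overloaded truck | strain alarm, structural fatigue) ≈ 0.343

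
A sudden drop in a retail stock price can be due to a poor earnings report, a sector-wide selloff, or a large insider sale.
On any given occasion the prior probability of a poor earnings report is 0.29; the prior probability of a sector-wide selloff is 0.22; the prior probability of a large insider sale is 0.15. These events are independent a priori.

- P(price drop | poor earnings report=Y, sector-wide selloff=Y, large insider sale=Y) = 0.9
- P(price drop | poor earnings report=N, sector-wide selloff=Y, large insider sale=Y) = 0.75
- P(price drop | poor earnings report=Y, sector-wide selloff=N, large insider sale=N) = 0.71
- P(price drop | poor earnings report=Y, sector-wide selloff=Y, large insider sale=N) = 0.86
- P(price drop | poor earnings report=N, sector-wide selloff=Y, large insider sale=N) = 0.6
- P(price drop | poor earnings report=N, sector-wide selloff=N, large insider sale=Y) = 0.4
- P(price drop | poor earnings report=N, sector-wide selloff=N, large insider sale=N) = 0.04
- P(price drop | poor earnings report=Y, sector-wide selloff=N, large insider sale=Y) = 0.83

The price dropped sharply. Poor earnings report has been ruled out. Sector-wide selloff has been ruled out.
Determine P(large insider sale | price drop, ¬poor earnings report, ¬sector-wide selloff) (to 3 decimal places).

P(large insider sale | price drop, ¬poor earnings report, ¬sector-wide selloff) ≈ 0.638

By total probability over both values of large insider sale:
  P(price drop | ¬poor earnings report, ¬sector-wide selloff) = 0.04*0.85 + 0.4*0.15
        = 0.034000 + 0.060000 = 0.094000
Keeping only the large insider sale-present terms gives 0.060000, so
  P(large insider sale | price drop, ¬poor earnings report, ¬sector-wide selloff) = 0.060000 / 0.094000 ≈ 0.638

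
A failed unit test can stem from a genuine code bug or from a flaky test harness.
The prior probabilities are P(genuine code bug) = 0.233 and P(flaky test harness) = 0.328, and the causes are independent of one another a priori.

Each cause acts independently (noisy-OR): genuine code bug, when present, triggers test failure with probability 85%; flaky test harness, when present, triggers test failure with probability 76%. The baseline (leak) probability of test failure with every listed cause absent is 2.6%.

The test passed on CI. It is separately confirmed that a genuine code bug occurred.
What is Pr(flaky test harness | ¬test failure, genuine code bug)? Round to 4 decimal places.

Pr(flaky test harness | ¬test failure, genuine code bug) ≈ 0.1049

Under noisy-OR, P(test failure | causes) = 1 − (1−0.026)·∏(1−qᵢ) over the active causes.
P(¬test failure | genuine code bug) = 0.1461·0.672 + 0.035064·0.328 = 0.098179 + 0.011501 = 0.109680
Restricting to configurations with flaky test harness present: 0.035064·0.328 = 0.011501.
So P(flaky test harness | ¬test failure, genuine code bug) = 0.011501/0.109680 ≈ 0.1049.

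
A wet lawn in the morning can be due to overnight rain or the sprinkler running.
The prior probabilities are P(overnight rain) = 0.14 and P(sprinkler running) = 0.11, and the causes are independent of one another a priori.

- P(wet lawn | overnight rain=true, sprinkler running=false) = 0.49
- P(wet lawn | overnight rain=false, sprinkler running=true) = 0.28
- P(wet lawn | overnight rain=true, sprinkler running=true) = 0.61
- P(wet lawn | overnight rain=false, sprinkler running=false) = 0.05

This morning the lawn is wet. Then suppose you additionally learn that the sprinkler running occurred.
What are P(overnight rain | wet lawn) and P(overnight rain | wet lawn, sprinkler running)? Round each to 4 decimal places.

Sum P(wet lawn|·) weighted by the priors over the 4 (overnight rain, sprinkler running) configurations:
  P(wet lawn) = 0.05×0.86×0.89 + 0.28×0.86×0.11 + 0.49×0.14×0.89 + 0.61×0.14×0.11
        = 0.038270 + 0.026488 + 0.061054 + 0.009394 = 0.135206
Keeping only the overnight rain-present terms gives 0.070448, so
  P(overnight rain | wet lawn) = 0.070448 / 0.135206 ≈ 0.5210

Now also conditioning on sprinkler running=true:
Sum P(wet lawn|·) weighted by the priors over both values of overnight rain:
  P(wet lawn | sprinkler running) = 0.28·0.86 + 0.61·0.14
        = 0.240800 + 0.085400 = 0.326200
Keeping only the overnight rain-present terms gives 0.085400, so
  P(overnight rain | wet lawn, sprinkler running) = 0.085400 / 0.326200 ≈ 0.2618

P(overnight rain | wet lawn) ≈ 0.5210; P(overnight rain | wet lawn, sprinkler running) ≈ 0.2618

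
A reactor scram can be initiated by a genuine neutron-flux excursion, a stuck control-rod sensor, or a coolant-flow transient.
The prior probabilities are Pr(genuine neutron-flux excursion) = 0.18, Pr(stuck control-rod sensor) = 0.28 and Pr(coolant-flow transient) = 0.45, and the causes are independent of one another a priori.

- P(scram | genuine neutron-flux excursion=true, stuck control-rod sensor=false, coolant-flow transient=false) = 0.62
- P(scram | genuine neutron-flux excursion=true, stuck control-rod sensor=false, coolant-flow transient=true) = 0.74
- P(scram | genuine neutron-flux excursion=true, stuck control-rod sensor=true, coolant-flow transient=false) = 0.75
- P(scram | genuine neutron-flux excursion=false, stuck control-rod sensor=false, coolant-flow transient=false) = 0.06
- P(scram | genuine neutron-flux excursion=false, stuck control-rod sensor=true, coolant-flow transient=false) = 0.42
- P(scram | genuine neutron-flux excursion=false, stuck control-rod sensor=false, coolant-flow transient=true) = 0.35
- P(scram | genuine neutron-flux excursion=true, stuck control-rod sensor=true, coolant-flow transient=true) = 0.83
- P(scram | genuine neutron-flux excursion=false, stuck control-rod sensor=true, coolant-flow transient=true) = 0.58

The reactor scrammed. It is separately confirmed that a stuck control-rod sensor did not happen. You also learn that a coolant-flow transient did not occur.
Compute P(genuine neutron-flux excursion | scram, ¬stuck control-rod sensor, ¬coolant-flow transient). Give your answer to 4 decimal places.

P(genuine neutron-flux excursion | scram, ¬stuck control-rod sensor, ¬coolant-flow transient) ≈ 0.6940

Weight on genuine neutron-flux excursion=true, given the evidence: 0.62*0.18 = 0.111600
Normalizer over all consistent configurations: 0.06*0.82 + 0.62*0.18 = 0.160800
P(genuine neutron-flux excursion | scram, ¬stuck control-rod sensor, ¬coolant-flow transient) = 0.111600/0.160800 ≈ 0.6940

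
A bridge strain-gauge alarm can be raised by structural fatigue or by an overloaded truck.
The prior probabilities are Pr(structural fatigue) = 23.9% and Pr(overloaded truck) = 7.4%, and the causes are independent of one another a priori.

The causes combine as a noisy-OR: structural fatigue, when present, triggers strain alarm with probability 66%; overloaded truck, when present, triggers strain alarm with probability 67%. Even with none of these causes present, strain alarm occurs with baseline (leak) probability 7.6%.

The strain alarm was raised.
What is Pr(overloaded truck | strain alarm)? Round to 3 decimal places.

Under noisy-OR, P(strain alarm | causes) = 1 − (1−0.076)·∏(1−qᵢ) over the active causes.
P(strain alarm) = 0.076·0.761·0.926 + 0.69508·0.761·0.074 + 0.68584·0.239·0.926 + 0.896327·0.239·0.074 = 0.053556 + 0.039143 + 0.151786 + 0.015852 = 0.260337
Of this, 0.054995 comes from 0.039143 + 0.015852 (the overloaded truck=true cases).
P(overloaded truck | strain alarm) = 0.054995 / 0.260337 ≈ 0.211

Pr(overloaded truck | strain alarm) ≈ 0.211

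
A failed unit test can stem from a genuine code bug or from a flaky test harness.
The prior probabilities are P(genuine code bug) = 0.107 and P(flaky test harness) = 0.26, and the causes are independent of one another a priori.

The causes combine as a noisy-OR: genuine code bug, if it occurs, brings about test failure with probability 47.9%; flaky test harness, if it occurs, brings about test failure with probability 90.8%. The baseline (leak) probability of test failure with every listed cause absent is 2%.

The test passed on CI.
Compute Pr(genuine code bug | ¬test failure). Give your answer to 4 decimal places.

Under noisy-OR, P(test failure | causes) = 1 − (1−0.02)·∏(1−qᵢ) over the active causes.
Sum P(¬test failure|·) weighted by the priors over the 4 (genuine code bug, flaky test harness) configurations:
  P(¬test failure) = 0.98·0.893·0.74 + 0.09016·0.893·0.26 + 0.51058·0.107·0.74 + 0.046973·0.107·0.26
        = 0.647604 + 0.020933 + 0.040428 + 0.001307 = 0.710272
The terms with genuine code bug present sum to 0.041735, so
  P(genuine code bug | ¬test failure) = 0.041735 / 0.710272 ≈ 0.0588

Pr(genuine code bug | ¬test failure) ≈ 0.0588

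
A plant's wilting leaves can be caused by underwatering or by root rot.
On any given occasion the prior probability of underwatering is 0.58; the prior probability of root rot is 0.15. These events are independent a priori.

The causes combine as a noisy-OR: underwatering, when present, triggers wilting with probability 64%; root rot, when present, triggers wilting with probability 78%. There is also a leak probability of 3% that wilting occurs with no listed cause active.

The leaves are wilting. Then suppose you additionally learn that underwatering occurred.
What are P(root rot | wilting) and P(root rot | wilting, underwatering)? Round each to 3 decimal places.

P(root rot | wilting) ≈ 0.281; P(root rot | wilting, underwatering) ≈ 0.200

Under noisy-OR, P(wilting | causes) = 1 − (1−0.03)·∏(1−qᵢ) over the active causes.
P(wilting) = 0.03·0.42·0.85 + 0.7866·0.42·0.15 + 0.6508·0.58·0.85 + 0.923176·0.58·0.15 = 0.010710 + 0.049556 + 0.320844 + 0.080316 = 0.461426
Of this, 0.129872 comes from 0.049556 + 0.080316 (the root rot=true cases).
So P(root rot | wilting) = 0.129872/0.461426 ≈ 0.281.

Now also conditioning on underwatering=true:
For the numerator, keep only root rot=true terms: 0.923176·0.15 = 0.138476
Denominator P(wilting | underwatering): 0.6508·0.85 + 0.923176·0.15 = 0.691656
P(root rot | wilting, underwatering) = 0.138476/0.691656 ≈ 0.200
— underwatering explains away the evidence for root rot.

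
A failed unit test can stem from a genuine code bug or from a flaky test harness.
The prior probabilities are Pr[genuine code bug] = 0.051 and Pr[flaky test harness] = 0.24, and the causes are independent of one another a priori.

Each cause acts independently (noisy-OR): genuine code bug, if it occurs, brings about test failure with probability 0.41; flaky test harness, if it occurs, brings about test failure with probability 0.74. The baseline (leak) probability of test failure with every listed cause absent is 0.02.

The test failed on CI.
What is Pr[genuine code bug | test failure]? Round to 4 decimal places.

Pr[genuine code bug | test failure] ≈ 0.1268

Under noisy-OR, P(test failure | causes) = 1 − (1−0.02)·∏(1−qᵢ) over the active causes.
Weight on genuine code bug=true, given the evidence: 0.016349 + 0.010400 = 0.026749
Normalizer over all consistent configurations: 0.02*0.949*0.76 + 0.7452*0.949*0.24 + 0.4218*0.051*0.76 + 0.849668*0.051*0.24 = 0.210901
Posterior = 0.026749 / 0.210901 ≈ 0.1268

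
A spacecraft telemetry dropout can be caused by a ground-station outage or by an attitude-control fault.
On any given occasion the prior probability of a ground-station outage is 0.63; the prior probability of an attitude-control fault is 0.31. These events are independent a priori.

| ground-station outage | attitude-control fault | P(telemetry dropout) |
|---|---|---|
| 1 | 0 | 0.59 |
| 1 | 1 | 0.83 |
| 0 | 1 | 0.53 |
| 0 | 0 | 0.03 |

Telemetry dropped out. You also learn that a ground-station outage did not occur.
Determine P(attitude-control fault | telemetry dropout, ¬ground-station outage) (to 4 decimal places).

Enumerate both values of attitude-control fault and weight by the priors:
  P(telemetry dropout | ¬ground-station outage) = 0.03×0.69 + 0.53×0.31
        = 0.020700 + 0.164300 = 0.185000
The terms with attitude-control fault present sum to 0.164300, so
  P(attitude-control fault | telemetry dropout, ¬ground-station outage) = 0.164300 / 0.185000 ≈ 0.8881

P(attitude-control fault | telemetry dropout, ¬ground-station outage) ≈ 0.8881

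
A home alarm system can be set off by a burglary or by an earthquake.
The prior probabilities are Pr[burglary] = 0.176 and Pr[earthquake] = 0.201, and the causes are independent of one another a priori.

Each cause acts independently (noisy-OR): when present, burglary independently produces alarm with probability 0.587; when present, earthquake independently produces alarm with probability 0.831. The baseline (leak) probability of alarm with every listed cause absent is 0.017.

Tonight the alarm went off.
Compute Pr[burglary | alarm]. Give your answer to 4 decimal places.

Pr[burglary | alarm] ≈ 0.4383

Under noisy-OR, P(alarm | causes) = 1 − (1−0.017)·∏(1−qᵢ) over the active causes.
Numerator (weight on configurations with burglary): 0.083534 + 0.032949 = 0.116483
Denominator P(alarm): 0.017·0.824·0.799 + 0.833873·0.824·0.201 + 0.594021·0.176·0.799 + 0.93139·0.176·0.201 = 0.265784
P(burglary | alarm) = 0.116483/0.265784 ≈ 0.4383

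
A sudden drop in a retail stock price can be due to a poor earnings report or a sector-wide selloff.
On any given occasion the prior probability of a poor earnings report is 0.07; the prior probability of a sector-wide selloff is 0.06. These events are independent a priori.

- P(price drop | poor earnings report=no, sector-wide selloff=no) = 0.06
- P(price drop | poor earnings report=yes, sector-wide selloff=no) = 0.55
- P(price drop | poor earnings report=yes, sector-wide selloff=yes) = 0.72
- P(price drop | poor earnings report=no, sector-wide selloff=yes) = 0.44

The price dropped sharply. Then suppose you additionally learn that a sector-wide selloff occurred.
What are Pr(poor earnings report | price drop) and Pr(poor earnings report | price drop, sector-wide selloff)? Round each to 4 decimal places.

Pr(poor earnings report | price drop) ≈ 0.3374; Pr(poor earnings report | price drop, sector-wide selloff) ≈ 0.1097

Weight on poor earnings report=true, given the evidence: 0.036190 + 0.003024 = 0.039214
Denominator P(price drop): 0.06*0.93*0.94 + 0.44*0.93*0.06 + 0.55*0.07*0.94 + 0.72*0.07*0.06 = 0.116218
P(poor earnings report | price drop) = 0.039214/0.116218 ≈ 0.3374

Now condition on the additional information:
For the numerator, keep only poor earnings report=true terms: 0.72×0.07 = 0.050400
The normalizing constant is 0.44×0.93 + 0.72×0.07 = 0.459600
P(poor earnings report | price drop, sector-wide selloff) = 0.050400/0.459600 ≈ 0.1097
The drop from 0.3374 to 0.1097 is the explaining-away (discounting) effect.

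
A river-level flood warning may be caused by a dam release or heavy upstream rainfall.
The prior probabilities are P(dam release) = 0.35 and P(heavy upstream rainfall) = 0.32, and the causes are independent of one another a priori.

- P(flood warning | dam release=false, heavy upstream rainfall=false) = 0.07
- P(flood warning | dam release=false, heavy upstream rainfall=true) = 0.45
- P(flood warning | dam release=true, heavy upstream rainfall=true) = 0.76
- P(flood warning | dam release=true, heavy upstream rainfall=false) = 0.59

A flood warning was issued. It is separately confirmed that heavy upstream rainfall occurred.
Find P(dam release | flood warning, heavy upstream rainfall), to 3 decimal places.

For the numerator, keep only dam release=true terms: 0.76×0.35 = 0.266000
Denominator P(flood warning | heavy upstream rainfall): 0.45×0.65 + 0.76×0.35 = 0.558500
Posterior = 0.266000 / 0.558500 ≈ 0.476

P(dam release | flood warning, heavy upstream rainfall) ≈ 0.476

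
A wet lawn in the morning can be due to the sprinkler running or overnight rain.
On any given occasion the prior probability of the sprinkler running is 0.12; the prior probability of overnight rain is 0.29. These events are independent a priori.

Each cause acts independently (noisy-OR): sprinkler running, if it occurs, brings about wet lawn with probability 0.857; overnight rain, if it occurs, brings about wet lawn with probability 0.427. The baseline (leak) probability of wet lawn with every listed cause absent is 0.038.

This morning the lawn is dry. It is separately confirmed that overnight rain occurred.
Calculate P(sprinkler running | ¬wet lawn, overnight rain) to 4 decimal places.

P(sprinkler running | ¬wet lawn, overnight rain) ≈ 0.0191

Under noisy-OR, P(wet lawn | causes) = 1 − (1−0.038)·∏(1−qᵢ) over the active causes.
Numerator (weight on configurations with sprinkler running): 0.078825·0.12 = 0.009459
Normalizer over all consistent configurations: 0.551226·0.88 + 0.078825·0.12 = 0.494538
Posterior = 0.009459 / 0.494538 ≈ 0.0191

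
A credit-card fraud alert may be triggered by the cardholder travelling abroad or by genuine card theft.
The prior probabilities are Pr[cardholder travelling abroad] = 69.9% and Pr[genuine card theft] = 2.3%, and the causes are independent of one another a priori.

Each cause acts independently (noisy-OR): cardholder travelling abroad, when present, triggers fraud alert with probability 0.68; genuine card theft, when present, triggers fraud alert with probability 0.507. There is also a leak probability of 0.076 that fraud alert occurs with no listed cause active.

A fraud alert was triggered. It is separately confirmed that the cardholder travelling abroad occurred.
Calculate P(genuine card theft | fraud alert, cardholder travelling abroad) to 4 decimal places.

Under noisy-OR, P(fraud alert | causes) = 1 − (1−0.076)·∏(1−qᵢ) over the active causes.
P(fraud alert | cardholder travelling abroad) = 0.70432·0.977 + 0.85423·0.023 = 0.688121 + 0.019647 = 0.707768
Restricting to configurations with genuine card theft present: 0.85423·0.023 = 0.019647.
Hence the posterior is 0.019647/0.707768 ≈ 0.0278.

P(genuine card theft | fraud alert, cardholder travelling abroad) ≈ 0.0278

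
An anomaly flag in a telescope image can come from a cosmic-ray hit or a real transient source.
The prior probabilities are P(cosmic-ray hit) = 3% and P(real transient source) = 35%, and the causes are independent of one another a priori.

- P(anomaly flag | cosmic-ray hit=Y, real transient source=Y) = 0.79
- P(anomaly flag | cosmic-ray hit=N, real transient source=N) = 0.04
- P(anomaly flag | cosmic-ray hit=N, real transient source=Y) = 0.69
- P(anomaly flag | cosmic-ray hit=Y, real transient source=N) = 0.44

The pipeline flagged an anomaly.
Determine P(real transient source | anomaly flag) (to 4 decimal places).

P(real transient source | anomaly flag) ≈ 0.8777

P(anomaly flag) = 0.04×0.97×0.65 + 0.69×0.97×0.35 + 0.44×0.03×0.65 + 0.79×0.03×0.35 = 0.025220 + 0.234255 + 0.008580 + 0.008295 = 0.276350
The real transient source-present share is 0.234255 + 0.008295 = 0.242550.
Hence the posterior is 0.242550/0.276350 ≈ 0.8777.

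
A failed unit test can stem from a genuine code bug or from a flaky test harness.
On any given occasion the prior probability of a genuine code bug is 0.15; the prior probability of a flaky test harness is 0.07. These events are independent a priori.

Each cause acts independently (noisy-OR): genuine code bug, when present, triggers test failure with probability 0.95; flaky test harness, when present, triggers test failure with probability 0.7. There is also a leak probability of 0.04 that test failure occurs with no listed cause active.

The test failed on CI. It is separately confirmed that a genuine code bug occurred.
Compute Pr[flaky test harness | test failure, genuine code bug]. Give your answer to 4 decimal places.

Under noisy-OR, P(test failure | causes) = 1 − (1−0.04)·∏(1−qᵢ) over the active causes.
Sum P(test failure|·) weighted by the priors over both values of flaky test harness:
  P(test failure | genuine code bug) = 0.952*0.93 + 0.9856*0.07
        = 0.885360 + 0.068992 = 0.954352
Configurations with flaky test harness contribute 0.068992, so
  P(flaky test harness | test failure, genuine code bug) = 0.068992 / 0.954352 ≈ 0.0723

Pr[flaky test harness | test failure, genuine code bug] ≈ 0.0723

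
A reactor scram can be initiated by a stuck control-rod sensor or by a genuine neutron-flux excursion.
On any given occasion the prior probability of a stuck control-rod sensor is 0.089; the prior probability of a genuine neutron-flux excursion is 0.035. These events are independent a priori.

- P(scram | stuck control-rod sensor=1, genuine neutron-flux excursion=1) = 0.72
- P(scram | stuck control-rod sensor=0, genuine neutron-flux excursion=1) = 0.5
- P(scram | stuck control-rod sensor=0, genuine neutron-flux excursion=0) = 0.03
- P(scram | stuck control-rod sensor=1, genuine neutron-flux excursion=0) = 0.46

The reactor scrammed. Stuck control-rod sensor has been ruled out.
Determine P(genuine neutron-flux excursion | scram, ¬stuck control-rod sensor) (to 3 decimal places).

Weight on genuine neutron-flux excursion=true, given the evidence: 0.5·0.035 = 0.017500
Normalizer over all consistent configurations: 0.03·0.965 + 0.5·0.035 = 0.046450
P(genuine neutron-flux excursion | scram, ¬stuck control-rod sensor) = 0.017500/0.046450 ≈ 0.377

P(genuine neutron-flux excursion | scram, ¬stuck control-rod sensor) ≈ 0.377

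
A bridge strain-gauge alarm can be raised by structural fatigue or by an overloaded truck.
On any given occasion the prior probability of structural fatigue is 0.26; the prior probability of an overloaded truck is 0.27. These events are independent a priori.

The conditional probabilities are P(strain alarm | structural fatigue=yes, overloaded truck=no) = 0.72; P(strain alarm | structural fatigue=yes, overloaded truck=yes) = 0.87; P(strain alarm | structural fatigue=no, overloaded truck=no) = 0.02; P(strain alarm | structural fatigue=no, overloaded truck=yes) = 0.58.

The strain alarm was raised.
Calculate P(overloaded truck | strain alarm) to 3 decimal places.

P(overloaded truck | strain alarm) ≈ 0.545

Numerator (weight on configurations with overloaded truck): 0.115884 + 0.061074 = 0.176958
The normalizing constant is 0.02×0.74×0.73 + 0.58×0.74×0.27 + 0.72×0.26×0.73 + 0.87×0.26×0.27 = 0.324418
Posterior = 0.176958 / 0.324418 ≈ 0.545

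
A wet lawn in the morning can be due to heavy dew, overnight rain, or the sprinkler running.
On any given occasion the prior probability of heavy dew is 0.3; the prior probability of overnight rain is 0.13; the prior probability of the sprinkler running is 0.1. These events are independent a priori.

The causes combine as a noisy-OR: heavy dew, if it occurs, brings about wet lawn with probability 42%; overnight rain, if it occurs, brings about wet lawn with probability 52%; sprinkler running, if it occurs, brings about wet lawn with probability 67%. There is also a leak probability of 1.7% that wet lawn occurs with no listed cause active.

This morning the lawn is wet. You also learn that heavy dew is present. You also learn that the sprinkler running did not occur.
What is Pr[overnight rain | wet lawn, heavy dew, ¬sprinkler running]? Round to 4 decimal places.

Under noisy-OR, P(wet lawn | causes) = 1 − (1−0.017)·∏(1−qᵢ) over the active causes.
Numerator (weight on configurations with overnight rain): 0.726333·0.13 = 0.094423
Normalizer over all consistent configurations: 0.42986·0.87 + 0.726333·0.13 = 0.468401
P(overnight rain | wet lawn, heavy dew, ¬sprinkler running) = 0.094423/0.468401 ≈ 0.2016

Pr[overnight rain | wet lawn, heavy dew, ¬sprinkler running] ≈ 0.2016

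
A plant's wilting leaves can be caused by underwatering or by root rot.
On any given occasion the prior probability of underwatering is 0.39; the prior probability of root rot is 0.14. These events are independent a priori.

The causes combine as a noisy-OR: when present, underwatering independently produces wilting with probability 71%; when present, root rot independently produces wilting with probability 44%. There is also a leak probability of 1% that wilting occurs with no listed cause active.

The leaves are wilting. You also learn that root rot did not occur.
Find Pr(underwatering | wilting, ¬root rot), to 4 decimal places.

Pr(underwatering | wilting, ¬root rot) ≈ 0.9785

Under noisy-OR, P(wilting | causes) = 1 − (1−0.01)·∏(1−qᵢ) over the active causes.
P(wilting | ¬root rot) = 0.01*0.61 + 0.7129*0.39 = 0.006100 + 0.278031 = 0.284131
The underwatering-present share is 0.7129*0.39 = 0.278031.
P(underwatering | wilting, ¬root rot) = 0.278031 / 0.284131 ≈ 0.9785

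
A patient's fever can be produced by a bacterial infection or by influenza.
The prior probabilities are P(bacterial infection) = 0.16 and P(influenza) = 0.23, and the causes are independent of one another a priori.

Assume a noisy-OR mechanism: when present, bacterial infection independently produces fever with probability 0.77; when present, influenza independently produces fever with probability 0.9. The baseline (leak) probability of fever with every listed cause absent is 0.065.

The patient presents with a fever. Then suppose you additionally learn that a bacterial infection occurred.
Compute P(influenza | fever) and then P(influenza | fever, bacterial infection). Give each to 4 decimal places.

P(influenza | fever) ≈ 0.6035; P(influenza | fever, bacterial infection) ≈ 0.2713

Under noisy-OR, P(fever | causes) = 1 − (1−0.065)·∏(1−qᵢ) over the active causes.
P(fever) = 0.065*0.84*0.77 + 0.9065*0.84*0.23 + 0.78495*0.16*0.77 + 0.978495*0.16*0.23 = 0.042042 + 0.175136 + 0.096706 + 0.036009 = 0.349893
The influenza-present share is 0.175136 + 0.036009 = 0.211145.
Hence the posterior is 0.211145/0.349893 ≈ 0.6035.

Now condition on the additional information:
P(fever | bacterial infection) = 0.78495*0.77 + 0.978495*0.23 = 0.604411 + 0.225054 = 0.829465
Restricting to configurations with influenza present: 0.978495*0.23 = 0.225054.
P(influenza | fever, bacterial infection) = 0.225054 / 0.829465 ≈ 0.2713
The drop from 0.6035 to 0.2713 is the explaining-away (discounting) effect.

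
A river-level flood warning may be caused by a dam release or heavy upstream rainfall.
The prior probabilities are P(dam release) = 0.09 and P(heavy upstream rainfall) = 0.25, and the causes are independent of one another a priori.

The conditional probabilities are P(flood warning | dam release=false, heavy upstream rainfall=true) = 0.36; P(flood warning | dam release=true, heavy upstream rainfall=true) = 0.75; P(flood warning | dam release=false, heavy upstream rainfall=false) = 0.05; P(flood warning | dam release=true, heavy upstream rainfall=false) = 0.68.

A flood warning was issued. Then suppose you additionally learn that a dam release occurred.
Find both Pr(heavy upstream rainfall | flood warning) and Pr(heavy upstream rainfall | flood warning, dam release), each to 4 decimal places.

Pr(heavy upstream rainfall | flood warning) ≈ 0.5524; Pr(heavy upstream rainfall | flood warning, dam release) ≈ 0.2688

P(flood warning) = 0.05·0.91·0.75 + 0.36·0.91·0.25 + 0.68·0.09·0.75 + 0.75·0.09·0.25 = 0.034125 + 0.081900 + 0.045900 + 0.016875 = 0.178800
Restricting to configurations with heavy upstream rainfall present: 0.081900 + 0.016875 = 0.098775.
So P(heavy upstream rainfall | flood warning) = 0.098775/0.178800 ≈ 0.5524.

Now condition on the additional information:
By total probability over both values of heavy upstream rainfall:
  P(flood warning | dam release) = 0.68×0.75 + 0.75×0.25
        = 0.510000 + 0.187500 = 0.697500
Keeping only the heavy upstream rainfall-present terms gives 0.187500, so
  P(heavy upstream rainfall | flood warning, dam release) = 0.187500 / 0.697500 ≈ 0.2688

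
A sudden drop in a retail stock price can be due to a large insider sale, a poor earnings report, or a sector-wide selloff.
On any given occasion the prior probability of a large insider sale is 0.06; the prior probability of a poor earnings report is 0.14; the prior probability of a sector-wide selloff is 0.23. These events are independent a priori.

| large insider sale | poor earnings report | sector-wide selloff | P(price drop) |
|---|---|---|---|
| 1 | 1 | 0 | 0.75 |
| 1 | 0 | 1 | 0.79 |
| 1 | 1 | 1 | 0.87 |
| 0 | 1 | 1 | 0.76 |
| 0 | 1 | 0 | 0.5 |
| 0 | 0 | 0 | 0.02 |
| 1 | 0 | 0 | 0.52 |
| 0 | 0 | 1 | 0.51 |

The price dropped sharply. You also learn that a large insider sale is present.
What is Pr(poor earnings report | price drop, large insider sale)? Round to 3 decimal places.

For the numerator, keep only poor earnings report=true terms: 0.080850 + 0.028014 = 0.108864
The normalizing constant is 0.52·0.86·0.77 + 0.79·0.86·0.23 + 0.75·0.14·0.77 + 0.87·0.14·0.23 = 0.609470
P(poor earnings report | price drop, large insider sale) = 0.108864/0.609470 ≈ 0.179

Pr(poor earnings report | price drop, large insider sale) ≈ 0.179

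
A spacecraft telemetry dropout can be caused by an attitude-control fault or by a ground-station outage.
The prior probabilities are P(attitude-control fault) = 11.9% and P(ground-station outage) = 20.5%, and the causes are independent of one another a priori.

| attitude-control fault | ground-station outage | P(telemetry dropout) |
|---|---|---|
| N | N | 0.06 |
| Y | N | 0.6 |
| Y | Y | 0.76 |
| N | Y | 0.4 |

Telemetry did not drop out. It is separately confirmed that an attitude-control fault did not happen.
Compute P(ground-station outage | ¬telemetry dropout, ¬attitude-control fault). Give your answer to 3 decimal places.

Weight on ground-station outage=true, given the evidence: 0.6·0.205 = 0.123000
Normalizer over all consistent configurations: 0.94·0.795 + 0.6·0.205 = 0.870300
Posterior = 0.123000 / 0.870300 ≈ 0.141

P(ground-station outage | ¬telemetry dropout, ¬attitude-control fault) ≈ 0.141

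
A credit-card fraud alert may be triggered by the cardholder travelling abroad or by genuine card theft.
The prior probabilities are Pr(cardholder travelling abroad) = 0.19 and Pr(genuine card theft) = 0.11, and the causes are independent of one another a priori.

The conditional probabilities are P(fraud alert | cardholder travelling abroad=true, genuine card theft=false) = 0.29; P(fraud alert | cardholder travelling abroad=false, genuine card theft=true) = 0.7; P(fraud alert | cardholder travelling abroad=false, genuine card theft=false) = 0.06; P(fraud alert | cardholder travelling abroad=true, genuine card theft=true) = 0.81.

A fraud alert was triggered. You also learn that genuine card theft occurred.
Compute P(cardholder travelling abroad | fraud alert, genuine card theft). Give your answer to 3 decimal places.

P(cardholder travelling abroad | fraud alert, genuine card theft) ≈ 0.213

Numerator (weight on configurations with cardholder travelling abroad): 0.81×0.19 = 0.153900
Denominator P(fraud alert | genuine card theft): 0.7×0.81 + 0.81×0.19 = 0.720900
Posterior = 0.153900 / 0.720900 ≈ 0.213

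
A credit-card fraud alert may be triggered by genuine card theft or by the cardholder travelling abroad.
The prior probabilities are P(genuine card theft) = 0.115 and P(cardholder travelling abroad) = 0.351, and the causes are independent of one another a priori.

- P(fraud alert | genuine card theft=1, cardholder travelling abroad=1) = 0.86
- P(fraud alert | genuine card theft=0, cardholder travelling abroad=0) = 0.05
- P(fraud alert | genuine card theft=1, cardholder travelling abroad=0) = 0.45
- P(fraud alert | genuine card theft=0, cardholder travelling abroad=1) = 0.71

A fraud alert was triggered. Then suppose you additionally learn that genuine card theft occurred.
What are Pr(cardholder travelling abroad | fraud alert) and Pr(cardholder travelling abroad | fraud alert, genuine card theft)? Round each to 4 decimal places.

Sum P(fraud alert|·) weighted by the priors over the 4 (genuine card theft, cardholder travelling abroad) configurations:
  P(fraud alert) = 0.05*0.885*0.649 + 0.71*0.885*0.351 + 0.45*0.115*0.649 + 0.86*0.115*0.351
        = 0.028718 + 0.220551 + 0.033586 + 0.034714 = 0.317569
Configurations with cardholder travelling abroad contribute 0.255265, so
  P(cardholder travelling abroad | fraud alert) = 0.255265 / 0.317569 ≈ 0.8038

With the extra evidence:
By total probability over both values of cardholder travelling abroad:
  P(fraud alert | genuine card theft) = 0.45*0.649 + 0.86*0.351
        = 0.292050 + 0.301860 = 0.593910
The terms with cardholder travelling abroad present sum to 0.301860, so
  P(cardholder travelling abroad | fraud alert, genuine card theft) = 0.301860 / 0.593910 ≈ 0.5083
— genuine card theft explains away the evidence for cardholder travelling abroad.

Pr(cardholder travelling abroad | fraud alert) ≈ 0.8038; Pr(cardholder travelling abroad | fraud alert, genuine card theft) ≈ 0.5083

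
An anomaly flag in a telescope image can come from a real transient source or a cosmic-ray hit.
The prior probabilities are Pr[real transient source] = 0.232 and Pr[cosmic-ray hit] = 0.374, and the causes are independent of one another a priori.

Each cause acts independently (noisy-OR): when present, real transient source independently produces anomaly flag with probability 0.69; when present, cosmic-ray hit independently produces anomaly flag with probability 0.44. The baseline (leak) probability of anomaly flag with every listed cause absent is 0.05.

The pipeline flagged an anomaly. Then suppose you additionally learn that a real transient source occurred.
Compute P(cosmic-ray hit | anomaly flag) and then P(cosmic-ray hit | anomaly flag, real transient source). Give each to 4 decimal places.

Under noisy-OR, P(anomaly flag | causes) = 1 − (1−0.05)·∏(1−qᵢ) over the active causes.
P(anomaly flag) = 0.05×0.768×0.626 + 0.468×0.768×0.374 + 0.7055×0.232×0.626 + 0.83508×0.232×0.374 = 0.024038 + 0.134425 + 0.102461 + 0.072458 = 0.333382
Restricting to configurations with cosmic-ray hit present: 0.134425 + 0.072458 = 0.206883.
So P(cosmic-ray hit | anomaly flag) = 0.206883/0.333382 ≈ 0.6206.

Now also conditioning on real transient source=true:
Numerator (weight on configurations with cosmic-ray hit): 0.83508×0.374 = 0.312320
Denominator P(anomaly flag | real transient source): 0.7055×0.626 + 0.83508×0.374 = 0.753963
P(cosmic-ray hit | anomaly flag, real transient source) = 0.312320/0.753963 ≈ 0.4142
The drop from 0.6206 to 0.4142 is the explaining-away (discounting) effect.

P(cosmic-ray hit | anomaly flag) ≈ 0.6206; P(cosmic-ray hit | anomaly flag, real transient source) ≈ 0.4142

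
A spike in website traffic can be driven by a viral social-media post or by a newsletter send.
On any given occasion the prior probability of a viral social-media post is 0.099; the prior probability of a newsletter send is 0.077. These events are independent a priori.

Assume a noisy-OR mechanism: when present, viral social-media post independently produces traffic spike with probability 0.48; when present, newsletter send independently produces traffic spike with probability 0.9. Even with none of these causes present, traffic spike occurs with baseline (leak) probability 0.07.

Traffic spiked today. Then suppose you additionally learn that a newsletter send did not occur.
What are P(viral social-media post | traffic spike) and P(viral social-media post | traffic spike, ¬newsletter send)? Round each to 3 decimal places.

Under noisy-OR, P(traffic spike | causes) = 1 − (1−0.07)·∏(1−qᵢ) over the active causes.
P(traffic spike) = 0.07·0.901·0.923 + 0.907·0.901·0.077 + 0.5164·0.099·0.923 + 0.95164·0.099·0.077 = 0.058214 + 0.062925 + 0.047187 + 0.007254 = 0.175580
Restricting to configurations with viral social-media post present: 0.047187 + 0.007254 = 0.054441.
P(viral social-media post | traffic spike) = 0.054441 / 0.175580 ≈ 0.310

Now also conditioning on newsletter send≠true:
P(traffic spike | ¬newsletter send) = 0.07*0.901 + 0.5164*0.099 = 0.063070 + 0.051124 = 0.114194
Restricting to configurations with viral social-media post present: 0.5164*0.099 = 0.051124.
So P(viral social-media post | traffic spike, ¬newsletter send) = 0.051124/0.114194 ≈ 0.448.

P(viral social-media post | traffic spike) ≈ 0.310; P(viral social-media post | traffic spike, ¬newsletter send) ≈ 0.448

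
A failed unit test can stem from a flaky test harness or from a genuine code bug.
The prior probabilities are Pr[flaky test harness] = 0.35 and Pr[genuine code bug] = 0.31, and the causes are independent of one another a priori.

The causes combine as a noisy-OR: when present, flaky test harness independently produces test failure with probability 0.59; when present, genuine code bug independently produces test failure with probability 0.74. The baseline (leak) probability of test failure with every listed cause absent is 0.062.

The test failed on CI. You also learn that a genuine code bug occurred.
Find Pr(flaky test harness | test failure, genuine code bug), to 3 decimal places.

Pr(flaky test harness | test failure, genuine code bug) ≈ 0.391

Under noisy-OR, P(test failure | causes) = 1 − (1−0.062)·∏(1−qᵢ) over the active causes.
Enumerate both values of flaky test harness and weight by the priors:
  P(test failure | genuine code bug) = 0.75612×0.65 + 0.900009×0.35
        = 0.491478 + 0.315003 = 0.806481
The terms with flaky test harness present sum to 0.315003, so
  P(flaky test harness | test failure, genuine code bug) = 0.315003 / 0.806481 ≈ 0.391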